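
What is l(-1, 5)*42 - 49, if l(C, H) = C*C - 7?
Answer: -301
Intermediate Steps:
l(C, H) = -7 + C² (l(C, H) = C² - 7 = -7 + C²)
l(-1, 5)*42 - 49 = (-7 + (-1)²)*42 - 49 = (-7 + 1)*42 - 49 = -6*42 - 49 = -252 - 49 = -301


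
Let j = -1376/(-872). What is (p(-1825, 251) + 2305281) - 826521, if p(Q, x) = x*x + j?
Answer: 168052121/109 ≈ 1.5418e+6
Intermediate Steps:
j = 172/109 (j = -1376*(-1/872) = 172/109 ≈ 1.5780)
p(Q, x) = 172/109 + x**2 (p(Q, x) = x*x + 172/109 = x**2 + 172/109 = 172/109 + x**2)
(p(-1825, 251) + 2305281) - 826521 = ((172/109 + 251**2) + 2305281) - 826521 = ((172/109 + 63001) + 2305281) - 826521 = (6867281/109 + 2305281) - 826521 = 258142910/109 - 826521 = 168052121/109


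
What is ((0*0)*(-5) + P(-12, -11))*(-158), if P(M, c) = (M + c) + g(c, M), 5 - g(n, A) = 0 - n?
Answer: 4582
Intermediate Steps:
g(n, A) = 5 + n (g(n, A) = 5 - (0 - n) = 5 - (-1)*n = 5 + n)
P(M, c) = 5 + M + 2*c (P(M, c) = (M + c) + (5 + c) = 5 + M + 2*c)
((0*0)*(-5) + P(-12, -11))*(-158) = ((0*0)*(-5) + (5 - 12 + 2*(-11)))*(-158) = (0*(-5) + (5 - 12 - 22))*(-158) = (0 - 29)*(-158) = -29*(-158) = 4582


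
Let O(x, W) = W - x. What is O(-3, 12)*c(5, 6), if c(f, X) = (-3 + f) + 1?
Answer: 45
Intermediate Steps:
c(f, X) = -2 + f
O(-3, 12)*c(5, 6) = (12 - 1*(-3))*(-2 + 5) = (12 + 3)*3 = 15*3 = 45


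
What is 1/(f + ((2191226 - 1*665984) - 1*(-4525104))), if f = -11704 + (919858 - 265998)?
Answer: 1/6692502 ≈ 1.4942e-7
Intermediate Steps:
f = 642156 (f = -11704 + 653860 = 642156)
1/(f + ((2191226 - 1*665984) - 1*(-4525104))) = 1/(642156 + ((2191226 - 1*665984) - 1*(-4525104))) = 1/(642156 + ((2191226 - 665984) + 4525104)) = 1/(642156 + (1525242 + 4525104)) = 1/(642156 + 6050346) = 1/6692502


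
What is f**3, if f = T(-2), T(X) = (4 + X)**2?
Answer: 64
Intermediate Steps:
f = 4 (f = (4 - 2)**2 = 2**2 = 4)
f**3 = 4**3 = 64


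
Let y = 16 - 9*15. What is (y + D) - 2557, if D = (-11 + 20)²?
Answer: -2595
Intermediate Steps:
y = -119 (y = 16 - 135 = -119)
D = 81 (D = 9² = 81)
(y + D) - 2557 = (-119 + 81) - 2557 = -38 - 2557 = -2595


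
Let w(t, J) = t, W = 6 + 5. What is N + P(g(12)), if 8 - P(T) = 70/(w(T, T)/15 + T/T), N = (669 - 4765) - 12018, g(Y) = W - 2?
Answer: -64599/4 ≈ -16150.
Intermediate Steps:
W = 11
g(Y) = 9 (g(Y) = 11 - 2 = 9)
N = -16114 (N = -4096 - 12018 = -16114)
P(T) = 8 - 70/(1 + T/15) (P(T) = 8 - 70/(T/15 + T/T) = 8 - 70/(T*(1/15) + 1) = 8 - 70/(T/15 + 1) = 8 - 70/(1 + T/15))
N + P(g(12)) = -16114 + 2*(-465 + 4*9)/(15 + 9) = -16114 + 2*(-465 + 36)/24 = -16114 + 2*(1/24)*(-429) = -16114 - 143/4 = -64599/4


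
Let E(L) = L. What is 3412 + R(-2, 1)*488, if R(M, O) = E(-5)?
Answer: 972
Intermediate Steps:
R(M, O) = -5
3412 + R(-2, 1)*488 = 3412 - 5*488 = 3412 - 2440 = 972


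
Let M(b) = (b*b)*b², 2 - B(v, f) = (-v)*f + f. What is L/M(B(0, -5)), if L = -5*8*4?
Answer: -160/2401 ≈ -0.066639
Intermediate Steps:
B(v, f) = 2 - f + f*v (B(v, f) = 2 - ((-v)*f + f) = 2 - (-f*v + f) = 2 - (f - f*v) = 2 + (-f + f*v) = 2 - f + f*v)
L = -160 (L = -40*4 = -160)
M(b) = b⁴ (M(b) = b²*b² = b⁴)
L/M(B(0, -5)) = -160/(2 - 1*(-5) - 5*0)⁴ = -160/(2 + 5 + 0)⁴ = -160/(7⁴) = -160/2401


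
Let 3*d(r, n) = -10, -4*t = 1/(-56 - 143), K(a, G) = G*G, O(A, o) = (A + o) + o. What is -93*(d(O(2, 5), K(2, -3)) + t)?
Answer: 246667/796 ≈ 309.88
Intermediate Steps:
O(A, o) = A + 2*o
K(a, G) = G²
t = 1/796 (t = -1/(4*(-56 - 143)) = -¼/(-199) = -¼*(-1/199) = 1/796 ≈ 0.0012563)
d(r, n) = -10/3 (d(r, n) = (⅓)*(-10) = -10/3)
-93*(d(O(2, 5), K(2, -3)) + t) = -93*(-10/3 + 1/796) = -93*(-7957/2388) = 246667/796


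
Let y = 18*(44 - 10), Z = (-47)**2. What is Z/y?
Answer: 2209/612 ≈ 3.6095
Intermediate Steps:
Z = 2209
y = 612 (y = 18*34 = 612)
Z/y = 2209/612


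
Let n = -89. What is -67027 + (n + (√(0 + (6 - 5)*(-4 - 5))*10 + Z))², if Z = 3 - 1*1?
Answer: -60358 - 5220*I ≈ -60358.0 - 5220.0*I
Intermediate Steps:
Z = 2 (Z = 3 - 1 = 2)
-67027 + (n + (√(0 + (6 - 5)*(-4 - 5))*10 + Z))² = -67027 + (-89 + (√(0 + (6 - 5)*(-4 - 5))*10 + 2))² = -67027 + (-89 + (√(0 + 1*(-9))*10 + 2))² = -67027 + (-89 + (√(0 - 9)*10 + 2))² = -67027 + (-89 + (√(-9)*10 + 2))² = -67027 + (-89 + ((3*I)*10 + 2))² = -67027 + (-89 + (30*I + 2))² = -67027 + (-89 + (2 + 30*I))² = -67027 + (-87 + 30*I)²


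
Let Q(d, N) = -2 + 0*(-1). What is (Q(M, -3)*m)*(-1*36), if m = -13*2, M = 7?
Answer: -1872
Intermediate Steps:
Q(d, N) = -2 (Q(d, N) = -2 + 0 = -2)
m = -26
(Q(M, -3)*m)*(-1*36) = (-2*(-26))*(-1*36) = 52*(-36) = -1872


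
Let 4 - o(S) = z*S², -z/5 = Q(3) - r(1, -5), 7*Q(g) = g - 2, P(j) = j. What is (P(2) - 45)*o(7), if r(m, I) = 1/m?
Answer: 8858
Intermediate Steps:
Q(g) = -2/7 + g/7 (Q(g) = (g - 2)/7 = (-2 + g)/7 = -2/7 + g/7)
z = 30/7 (z = -5*((-2/7 + (⅐)*3) - 1/1) = -5*((-2/7 + 3/7) - 1*1) = -5*(⅐ - 1) = -5*(-6/7) = 30/7 ≈ 4.2857)
o(S) = 4 - 30*S²/7
(P(2) - 45)*o(7) = (2 - 45)*(4 - 30/7*7²) = -43*(4 - 30/7*49) = -43*(4 - 210) = -43*(-206) = 8858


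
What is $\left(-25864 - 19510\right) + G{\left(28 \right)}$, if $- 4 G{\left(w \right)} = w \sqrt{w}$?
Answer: $-45374 - 14 \sqrt{7} \approx -45411.0$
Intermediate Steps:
$G{\left(w \right)} = - \frac{w^{\frac{3}{2}}}{4}$ ($G{\left(w \right)} = - \frac{w \sqrt{w}}{4} = - \frac{w^{\frac{3}{2}}}{4}$)
$\left(-25864 - 19510\right) + G{\left(28 \right)} = \left(-25864 - 19510\right) - \frac{28^{\frac{3}{2}}}{4} = -45374 - \frac{56 \sqrt{7}}{4} = -45374 - 14 \sqrt{7}$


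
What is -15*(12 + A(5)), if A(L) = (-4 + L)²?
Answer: -195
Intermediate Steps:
-15*(12 + A(5)) = -15*(12 + (-4 + 5)²) = -15*(12 + 1²) = -15*(12 + 1) = -15*13 = -195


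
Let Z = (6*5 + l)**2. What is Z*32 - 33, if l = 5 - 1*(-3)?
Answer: 46175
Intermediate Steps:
l = 8 (l = 5 + 3 = 8)
Z = 1444 (Z = (6*5 + 8)**2 = (30 + 8)**2 = 38**2 = 1444)
Z*32 - 33 = 1444*32 - 33 = 46208 - 33 = 46175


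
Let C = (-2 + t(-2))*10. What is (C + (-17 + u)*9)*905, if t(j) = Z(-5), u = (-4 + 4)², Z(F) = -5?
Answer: -201815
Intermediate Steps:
u = 0 (u = 0² = 0)
t(j) = -5
C = -70 (C = (-2 - 5)*10 = -7*10 = -70)
(C + (-17 + u)*9)*905 = (-70 + (-17 + 0)*9)*905 = (-70 - 17*9)*905 = (-70 - 153)*905 = -223*905 = -201815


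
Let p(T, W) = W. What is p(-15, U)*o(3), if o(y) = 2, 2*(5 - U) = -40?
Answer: 50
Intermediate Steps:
U = 25 (U = 5 - ½*(-40) = 5 + 20 = 25)
p(-15, U)*o(3) = 25*2 = 50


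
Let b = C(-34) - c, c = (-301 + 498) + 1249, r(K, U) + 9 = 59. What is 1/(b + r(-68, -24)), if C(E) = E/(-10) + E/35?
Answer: -7/9755 ≈ -0.00071758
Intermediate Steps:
C(E) = -E/14 (C(E) = E*(-⅒) + E*(1/35) = -E/10 + E/35 = -E/14)
r(K, U) = 50 (r(K, U) = -9 + 59 = 50)
c = 1446 (c = 197 + 1249 = 1446)
b = -10105/7 (b = -1/14*(-34) - 1*1446 = 17/7 - 1446 = -10105/7 ≈ -1443.6)
1/(b + r(-68, -24)) = 1/(-10105/7 + 50) = 1/(-9755/7) = -7/9755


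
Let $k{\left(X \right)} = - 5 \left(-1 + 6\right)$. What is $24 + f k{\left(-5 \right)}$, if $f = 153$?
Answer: $-3801$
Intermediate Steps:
$k{\left(X \right)} = -25$ ($k{\left(X \right)} = \left(-5\right) 5 = -25$)
$24 + f k{\left(-5 \right)} = 24 + 153 \left(-25\right) = 24 - 3825 = -3801$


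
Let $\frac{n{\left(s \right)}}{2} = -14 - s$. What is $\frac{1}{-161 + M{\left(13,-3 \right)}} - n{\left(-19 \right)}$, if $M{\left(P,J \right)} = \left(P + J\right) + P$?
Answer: $- \frac{1381}{138} \approx -10.007$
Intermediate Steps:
$n{\left(s \right)} = -28 - 2 s$ ($n{\left(s \right)} = 2 \left(-14 - s\right) = -28 - 2 s$)
$M{\left(P,J \right)} = J + 2 P$ ($M{\left(P,J \right)} = \left(J + P\right) + P = J + 2 P$)
$\frac{1}{-161 + M{\left(13,-3 \right)}} - n{\left(-19 \right)} = \frac{1}{-161 + \left(-3 + 2 \cdot 13\right)} - \left(-28 - -38\right) = \frac{1}{-161 + \left(-3 + 26\right)} - \left(-28 + 38\right) = \frac{1}{-161 + 23} - 10 = \frac{1}{-138} - 10 = - \frac{1}{138} - 10 = - \frac{1381}{138}$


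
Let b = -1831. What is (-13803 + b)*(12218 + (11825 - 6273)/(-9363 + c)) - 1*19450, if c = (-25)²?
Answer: -834591407294/4369 ≈ -1.9103e+8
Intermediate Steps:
c = 625
(-13803 + b)*(12218 + (11825 - 6273)/(-9363 + c)) - 1*19450 = (-13803 - 1831)*(12218 + (11825 - 6273)/(-9363 + 625)) - 1*19450 = -15634*(12218 + 5552/(-8738)) - 19450 = -15634*(12218 + 5552*(-1/8738)) - 19450 = -15634*(12218 - 2776/4369) - 19450 = -15634*53377666/4369 - 19450 = -834506430244/4369 - 19450 = -834591407294/4369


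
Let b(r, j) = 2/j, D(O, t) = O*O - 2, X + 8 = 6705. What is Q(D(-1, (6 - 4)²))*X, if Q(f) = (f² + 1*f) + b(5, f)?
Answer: -13394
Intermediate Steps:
X = 6697 (X = -8 + 6705 = 6697)
D(O, t) = -2 + O² (D(O, t) = O² - 2 = -2 + O²)
Q(f) = f + f² + 2/f (Q(f) = (f² + 1*f) + 2/f = (f² + f) + 2/f = (f + f²) + 2/f = f + f² + 2/f)
Q(D(-1, (6 - 4)²))*X = ((-2 + (-1)²) + (-2 + (-1)²)² + 2/(-2 + (-1)²))*6697 = ((-2 + 1) + (-2 + 1)² + 2/(-2 + 1))*6697 = (-1 + (-1)² + 2/(-1))*6697 = (-1 + 1 + 2*(-1))*6697 = (-1 + 1 - 2)*6697 = -2*6697 = -13394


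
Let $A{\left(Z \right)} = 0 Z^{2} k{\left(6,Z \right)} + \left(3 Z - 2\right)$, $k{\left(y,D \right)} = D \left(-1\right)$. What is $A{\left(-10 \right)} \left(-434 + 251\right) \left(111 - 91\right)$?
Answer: $117120$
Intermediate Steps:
$k{\left(y,D \right)} = - D$
$A{\left(Z \right)} = -2 + 3 Z$ ($A{\left(Z \right)} = 0 Z^{2} \left(- Z\right) + \left(3 Z - 2\right) = 0 \left(- Z\right) + \left(-2 + 3 Z\right) = 0 + \left(-2 + 3 Z\right) = -2 + 3 Z$)
$A{\left(-10 \right)} \left(-434 + 251\right) \left(111 - 91\right) = \left(-2 + 3 \left(-10\right)\right) \left(-434 + 251\right) \left(111 - 91\right) = \left(-2 - 30\right) \left(\left(-183\right) 20\right) = \left(-32\right) \left(-3660\right) = 117120$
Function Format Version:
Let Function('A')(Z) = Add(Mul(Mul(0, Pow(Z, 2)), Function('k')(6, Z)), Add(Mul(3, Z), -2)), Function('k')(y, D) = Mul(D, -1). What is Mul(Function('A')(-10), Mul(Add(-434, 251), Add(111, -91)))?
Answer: 117120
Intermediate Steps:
Function('k')(y, D) = Mul(-1, D)
Function('A')(Z) = Add(-2, Mul(3, Z)) (Function('A')(Z) = Add(Mul(Mul(0, Pow(Z, 2)), Mul(-1, Z)), Add(Mul(3, Z), -2)) = Add(Mul(0, Mul(-1, Z)), Add(-2, Mul(3, Z))) = Add(0, Add(-2, Mul(3, Z))) = Add(-2, Mul(3, Z)))
Mul(Function('A')(-10), Mul(Add(-434, 251), Add(111, -91))) = Mul(Add(-2, Mul(3, -10)), Mul(Add(-434, 251), Add(111, -91))) = Mul(Add(-2, -30), Mul(-183, 20)) = Mul(-32, -3660) = 117120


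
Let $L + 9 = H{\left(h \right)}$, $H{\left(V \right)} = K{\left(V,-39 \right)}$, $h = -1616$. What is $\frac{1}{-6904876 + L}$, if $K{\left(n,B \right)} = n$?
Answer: $- \frac{1}{6906501} \approx -1.4479 \cdot 10^{-7}$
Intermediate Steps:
$H{\left(V \right)} = V$
$L = -1625$ ($L = -9 - 1616 = -1625$)
$\frac{1}{-6904876 + L} = \frac{1}{-6904876 - 1625} = \frac{1}{-6906501} = - \frac{1}{6906501}$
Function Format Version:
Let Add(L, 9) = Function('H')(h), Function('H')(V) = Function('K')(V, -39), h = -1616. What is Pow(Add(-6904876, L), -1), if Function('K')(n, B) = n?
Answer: Rational(-1, 6906501) ≈ -1.4479e-7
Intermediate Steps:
Function('H')(V) = V
L = -1625 (L = Add(-9, -1616) = -1625)
Pow(Add(-6904876, L), -1) = Pow(Add(-6904876, -1625), -1) = Pow(-6906501, -1) = Rational(-1, 6906501)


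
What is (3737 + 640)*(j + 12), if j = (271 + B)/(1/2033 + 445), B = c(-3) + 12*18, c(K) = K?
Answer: 8637428818/150781 ≈ 57285.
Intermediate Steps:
B = 213 (B = -3 + 12*18 = -3 + 216 = 213)
j = 491986/452343 (j = (271 + 213)/(1/2033 + 445) = 484/(1/2033 + 445) = 484/(904686/2033) = 484*(2033/904686) = 491986/452343 ≈ 1.0876)
(3737 + 640)*(j + 12) = (3737 + 640)*(491986/452343 + 12) = 4377*(5920102/452343) = 8637428818/150781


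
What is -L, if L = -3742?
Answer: 3742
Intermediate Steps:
-L = -1*(-3742) = 3742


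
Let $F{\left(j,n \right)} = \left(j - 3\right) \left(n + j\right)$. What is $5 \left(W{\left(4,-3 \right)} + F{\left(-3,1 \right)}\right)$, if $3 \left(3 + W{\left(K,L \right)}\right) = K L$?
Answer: $25$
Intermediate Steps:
$W{\left(K,L \right)} = -3 + \frac{K L}{3}$
$F{\left(j,n \right)} = \left(-3 + j\right) \left(j + n\right)$
$5 \left(W{\left(4,-3 \right)} + F{\left(-3,1 \right)}\right) = 5 \left(\left(-3 + \frac{1}{3} \cdot 4 \left(-3\right)\right) - \left(-3 - 9\right)\right) = 5 \left(\left(-3 - 4\right) + \left(9 + 9 - 3 - 3\right)\right) = 5 \left(-7 + 12\right) = 5 \cdot 5 = 25$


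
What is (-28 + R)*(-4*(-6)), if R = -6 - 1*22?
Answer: -1344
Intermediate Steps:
R = -28 (R = -6 - 22 = -28)
(-28 + R)*(-4*(-6)) = (-28 - 28)*(-4*(-6)) = -56*24 = -1344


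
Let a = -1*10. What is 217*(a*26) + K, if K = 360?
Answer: -56060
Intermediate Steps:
a = -10
217*(a*26) + K = 217*(-10*26) + 360 = 217*(-260) + 360 = -56420 + 360 = -56060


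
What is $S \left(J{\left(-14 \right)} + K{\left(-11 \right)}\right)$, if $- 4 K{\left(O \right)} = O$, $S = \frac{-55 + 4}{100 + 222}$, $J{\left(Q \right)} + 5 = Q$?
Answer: $\frac{3315}{1288} \approx 2.5738$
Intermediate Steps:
$J{\left(Q \right)} = -5 + Q$
$S = - \frac{51}{322} \approx -0.15839$
$K{\left(O \right)} = - \frac{O}{4}$
$S \left(J{\left(-14 \right)} + K{\left(-11 \right)}\right) = - \frac{51 \left(\left(-5 - 14\right) - - \frac{11}{4}\right)}{322} = - \frac{51 \left(-19 + \frac{11}{4}\right)}{322} = \left(- \frac{51}{322}\right) \left(- \frac{65}{4}\right) = \frac{3315}{1288}$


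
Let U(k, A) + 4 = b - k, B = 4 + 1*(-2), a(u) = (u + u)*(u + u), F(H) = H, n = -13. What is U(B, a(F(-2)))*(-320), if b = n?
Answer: 6080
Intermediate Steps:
a(u) = 4*u² (a(u) = (2*u)*(2*u) = 4*u²)
b = -13
B = 2 (B = 4 - 2 = 2)
U(k, A) = -17 - k (U(k, A) = -4 + (-13 - k) = -17 - k)
U(B, a(F(-2)))*(-320) = (-17 - 1*2)*(-320) = (-17 - 2)*(-320) = -19*(-320) = 6080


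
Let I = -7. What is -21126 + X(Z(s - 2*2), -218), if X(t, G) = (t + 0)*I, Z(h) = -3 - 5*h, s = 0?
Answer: -21245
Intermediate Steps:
X(t, G) = -7*t (X(t, G) = (t + 0)*(-7) = t*(-7) = -7*t)
-21126 + X(Z(s - 2*2), -218) = -21126 - 7*(-3 - 5*(0 - 2*2)) = -21126 - 7*(-3 - 5*(0 - 4)) = -21126 - 7*(-3 - 5*(-4)) = -21126 - 7*(-3 + 20) = -21126 - 7*17 = -21126 - 119 = -21245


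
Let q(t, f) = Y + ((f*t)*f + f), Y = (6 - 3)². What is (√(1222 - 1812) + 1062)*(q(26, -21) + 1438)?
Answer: 13691304 + 12892*I*√590 ≈ 1.3691e+7 + 3.1315e+5*I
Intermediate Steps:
Y = 9 (Y = 3² = 9)
q(t, f) = 9 + f + t*f² (q(t, f) = 9 + ((f*t)*f + f) = 9 + (t*f² + f) = 9 + (f + t*f²) = 9 + f + t*f²)
(√(1222 - 1812) + 1062)*(q(26, -21) + 1438) = (√(1222 - 1812) + 1062)*((9 - 21 + 26*(-21)²) + 1438) = (√(-590) + 1062)*((9 - 21 + 26*441) + 1438) = (I*√590 + 1062)*((9 - 21 + 11466) + 1438) = (1062 + I*√590)*(11454 + 1438) = (1062 + I*√590)*12892 = 13691304 + 12892*I*√590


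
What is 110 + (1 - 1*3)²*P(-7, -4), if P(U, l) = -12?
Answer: 62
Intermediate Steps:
110 + (1 - 1*3)²*P(-7, -4) = 110 + (1 - 1*3)²*(-12) = 110 + (1 - 3)²*(-12) = 110 + (-2)²*(-12) = 110 + 4*(-12) = 110 - 48 = 62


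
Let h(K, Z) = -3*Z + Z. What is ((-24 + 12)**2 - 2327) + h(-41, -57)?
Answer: -2069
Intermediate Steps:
h(K, Z) = -2*Z
((-24 + 12)**2 - 2327) + h(-41, -57) = ((-24 + 12)**2 - 2327) - 2*(-57) = ((-12)**2 - 2327) + 114 = (144 - 2327) + 114 = -2183 + 114 = -2069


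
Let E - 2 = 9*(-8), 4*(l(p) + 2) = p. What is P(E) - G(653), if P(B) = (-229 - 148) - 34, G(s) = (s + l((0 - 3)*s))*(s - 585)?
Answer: -11376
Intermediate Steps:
l(p) = -2 + p/4
G(s) = (-585 + s)*(-2 + s/4) (G(s) = (s + (-2 + ((0 - 3)*s)/4))*(s - 585) = (s + (-2 + (-3*s)/4))*(-585 + s) = (s + (-2 - 3*s/4))*(-585 + s) = (-2 + s/4)*(-585 + s) = (-585 + s)*(-2 + s/4))
E = -70 (E = 2 + 9*(-8) = 2 - 72 = -70)
P(B) = -411 (P(B) = -377 - 34 = -411)
P(E) - G(653) = -411 - (1170 - 593/4*653 + (¼)*653²) = -411 - (1170 - 387229/4 + (¼)*426409) = -411 - (1170 - 387229/4 + 426409/4) = -411 - 1*10965 = -411 - 10965 = -11376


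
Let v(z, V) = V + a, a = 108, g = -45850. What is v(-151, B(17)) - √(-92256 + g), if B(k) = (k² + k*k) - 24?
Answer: 662 - I*√138106 ≈ 662.0 - 371.63*I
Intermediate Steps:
B(k) = -24 + 2*k² (B(k) = (k² + k²) - 24 = 2*k² - 24 = -24 + 2*k²)
v(z, V) = 108 + V (v(z, V) = V + 108 = 108 + V)
v(-151, B(17)) - √(-92256 + g) = (108 + (-24 + 2*17²)) - √(-92256 - 45850) = (108 + (-24 + 2*289)) - √(-138106) = (108 + (-24 + 578)) - I*√138106 = (108 + 554) - I*√138106 = 662 - I*√138106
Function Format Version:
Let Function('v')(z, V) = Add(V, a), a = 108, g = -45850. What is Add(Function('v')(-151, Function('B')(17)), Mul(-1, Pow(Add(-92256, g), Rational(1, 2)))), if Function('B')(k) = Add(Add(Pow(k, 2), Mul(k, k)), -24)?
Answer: Add(662, Mul(-1, I, Pow(138106, Rational(1, 2)))) ≈ Add(662.00, Mul(-371.63, I))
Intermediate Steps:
Function('B')(k) = Add(-24, Mul(2, Pow(k, 2))) (Function('B')(k) = Add(Add(Pow(k, 2), Pow(k, 2)), -24) = Add(Mul(2, Pow(k, 2)), -24) = Add(-24, Mul(2, Pow(k, 2))))
Function('v')(z, V) = Add(108, V) (Function('v')(z, V) = Add(V, 108) = Add(108, V))
Add(Function('v')(-151, Function('B')(17)), Mul(-1, Pow(Add(-92256, g), Rational(1, 2)))) = Add(Add(108, Add(-24, Mul(2, Pow(17, 2)))), Mul(-1, Pow(Add(-92256, -45850), Rational(1, 2)))) = Add(Add(108, Add(-24, Mul(2, 289))), Mul(-1, Pow(-138106, Rational(1, 2)))) = Add(Add(108, Add(-24, 578)), Mul(-1, Mul(I, Pow(138106, Rational(1, 2))))) = Add(Add(108, 554), Mul(-1, I, Pow(138106, Rational(1, 2)))) = Add(662, Mul(-1, I, Pow(138106, Rational(1, 2))))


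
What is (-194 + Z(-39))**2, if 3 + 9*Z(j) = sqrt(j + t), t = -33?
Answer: 339881/9 - 2332*I*sqrt(2)/9 ≈ 37765.0 - 366.44*I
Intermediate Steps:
Z(j) = -1/3 + sqrt(-33 + j)/9 (Z(j) = -1/3 + sqrt(j - 33)/9 = -1/3 + sqrt(-33 + j)/9)
(-194 + Z(-39))**2 = (-194 + (-1/3 + sqrt(-33 - 39)/9))**2 = (-194 + (-1/3 + sqrt(-72)/9))**2 = (-194 + (-1/3 + (6*I*sqrt(2))/9))**2 = (-194 + (-1/3 + 2*I*sqrt(2)/3))**2 = (-583/3 + 2*I*sqrt(2)/3)**2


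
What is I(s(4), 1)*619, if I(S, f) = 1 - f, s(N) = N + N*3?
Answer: 0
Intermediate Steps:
s(N) = 4*N (s(N) = N + 3*N = 4*N)
I(s(4), 1)*619 = (1 - 1*1)*619 = (1 - 1)*619 = 0*619 = 0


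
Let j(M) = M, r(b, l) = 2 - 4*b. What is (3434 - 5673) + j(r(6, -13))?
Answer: -2261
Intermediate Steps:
(3434 - 5673) + j(r(6, -13)) = (3434 - 5673) + (2 - 4*6) = -2239 + (2 - 24) = -2239 - 22 = -2261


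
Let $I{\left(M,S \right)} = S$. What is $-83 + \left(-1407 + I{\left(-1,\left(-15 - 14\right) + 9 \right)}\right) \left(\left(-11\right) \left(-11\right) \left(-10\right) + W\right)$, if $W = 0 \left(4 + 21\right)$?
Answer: $1726587$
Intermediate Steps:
$W = 0$ ($W = 0 \cdot 25 = 0$)
$-83 + \left(-1407 + I{\left(-1,\left(-15 - 14\right) + 9 \right)}\right) \left(\left(-11\right) \left(-11\right) \left(-10\right) + W\right) = -83 + \left(-1407 + \left(\left(-15 - 14\right) + 9\right)\right) \left(\left(-11\right) \left(-11\right) \left(-10\right) + 0\right) = -83 + \left(-1407 + \left(-29 + 9\right)\right) \left(121 \left(-10\right) + 0\right) = -83 + \left(-1407 - 20\right) \left(-1210 + 0\right) = -83 - -1726670 = -83 + 1726670 = 1726587$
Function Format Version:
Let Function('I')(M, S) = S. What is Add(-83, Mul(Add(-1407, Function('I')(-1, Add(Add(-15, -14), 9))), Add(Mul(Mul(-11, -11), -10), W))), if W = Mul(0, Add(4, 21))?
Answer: 1726587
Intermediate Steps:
W = 0 (W = Mul(0, 25) = 0)
Add(-83, Mul(Add(-1407, Function('I')(-1, Add(Add(-15, -14), 9))), Add(Mul(Mul(-11, -11), -10), W))) = Add(-83, Mul(Add(-1407, Add(Add(-15, -14), 9)), Add(Mul(Mul(-11, -11), -10), 0))) = Add(-83, Mul(Add(-1407, Add(-29, 9)), Add(Mul(121, -10), 0))) = Add(-83, Mul(Add(-1407, -20), Add(-1210, 0))) = Add(-83, Mul(-1427, -1210)) = Add(-83, 1726670) = 1726587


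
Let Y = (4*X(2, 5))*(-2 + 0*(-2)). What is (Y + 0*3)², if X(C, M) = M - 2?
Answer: 576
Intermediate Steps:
X(C, M) = -2 + M
Y = -24 (Y = (4*(-2 + 5))*(-2 + 0*(-2)) = (4*3)*(-2 + 0) = 12*(-2) = -24)
(Y + 0*3)² = (-24 + 0*3)² = (-24 + 0)² = (-24)² = 576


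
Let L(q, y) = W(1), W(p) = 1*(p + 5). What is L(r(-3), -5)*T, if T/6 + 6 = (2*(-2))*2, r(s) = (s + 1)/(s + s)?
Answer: -504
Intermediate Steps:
W(p) = 5 + p (W(p) = 1*(5 + p) = 5 + p)
r(s) = (1 + s)/(2*s) (r(s) = (1 + s)/((2*s)) = (1 + s)*(1/(2*s)) = (1 + s)/(2*s))
L(q, y) = 6 (L(q, y) = 5 + 1 = 6)
T = -84 (T = -36 + 6*((2*(-2))*2) = -36 + 6*(-4*2) = -36 + 6*(-8) = -36 - 48 = -84)
L(r(-3), -5)*T = 6*(-84) = -504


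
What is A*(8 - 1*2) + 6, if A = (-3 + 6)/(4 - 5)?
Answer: -12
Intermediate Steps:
A = -3 (A = 3/(-1) = 3*(-1) = -3)
A*(8 - 1*2) + 6 = -3*(8 - 1*2) + 6 = -3*(8 - 2) + 6 = -3*6 + 6 = -18 + 6 = -12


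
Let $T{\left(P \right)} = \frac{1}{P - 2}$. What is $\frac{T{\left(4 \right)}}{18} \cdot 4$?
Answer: $\frac{1}{9} \approx 0.11111$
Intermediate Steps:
$T{\left(P \right)} = \frac{1}{-2 + P}$
$\frac{T{\left(4 \right)}}{18} \cdot 4 = \frac{1}{18 \left(-2 + 4\right)} 4 = \frac{1}{18 \cdot 2} \cdot 4 = \frac{1}{18} \cdot \frac{1}{2} \cdot 4 = \frac{1}{36} \cdot 4 = \frac{1}{9}$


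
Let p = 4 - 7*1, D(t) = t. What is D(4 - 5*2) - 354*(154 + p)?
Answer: -53460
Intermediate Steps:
p = -3 (p = 4 - 7 = -3)
D(4 - 5*2) - 354*(154 + p) = (4 - 5*2) - 354*(154 - 3) = (4 - 10) - 354*151 = -6 - 53454 = -53460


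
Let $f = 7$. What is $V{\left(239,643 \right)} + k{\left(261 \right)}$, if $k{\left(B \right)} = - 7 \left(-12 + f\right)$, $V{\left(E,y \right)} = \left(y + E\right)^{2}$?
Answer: $777959$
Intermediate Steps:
$V{\left(E,y \right)} = \left(E + y\right)^{2}$
$k{\left(B \right)} = 35$ ($k{\left(B \right)} = - 7 \left(-12 + 7\right) = \left(-7\right) \left(-5\right) = 35$)
$V{\left(239,643 \right)} + k{\left(261 \right)} = \left(239 + 643\right)^{2} + 35 = 882^{2} + 35 = 777924 + 35 = 777959$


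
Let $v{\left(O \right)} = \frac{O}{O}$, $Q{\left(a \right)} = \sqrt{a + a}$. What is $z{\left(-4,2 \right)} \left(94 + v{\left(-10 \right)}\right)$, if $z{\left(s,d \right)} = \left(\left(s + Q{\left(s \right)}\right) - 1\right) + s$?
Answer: $-855 + 190 i \sqrt{2} \approx -855.0 + 268.7 i$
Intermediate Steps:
$Q{\left(a \right)} = \sqrt{2} \sqrt{a}$ ($Q{\left(a \right)} = \sqrt{2 a} = \sqrt{2} \sqrt{a}$)
$v{\left(O \right)} = 1$
$z{\left(s,d \right)} = -1 + 2 s + \sqrt{2} \sqrt{s}$ ($z{\left(s,d \right)} = \left(\left(s + \sqrt{2} \sqrt{s}\right) - 1\right) + s = \left(-1 + s + \sqrt{2} \sqrt{s}\right) + s = -1 + 2 s + \sqrt{2} \sqrt{s}$)
$z{\left(-4,2 \right)} \left(94 + v{\left(-10 \right)}\right) = \left(-1 + 2 \left(-4\right) + \sqrt{2} \sqrt{-4}\right) \left(94 + 1\right) = \left(-1 - 8 + \sqrt{2} \cdot 2 i\right) 95 = \left(-1 - 8 + 2 i \sqrt{2}\right) 95 = \left(-9 + 2 i \sqrt{2}\right) 95 = -855 + 190 i \sqrt{2}$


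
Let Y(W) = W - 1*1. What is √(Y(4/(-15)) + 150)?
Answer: √33465/15 ≈ 12.196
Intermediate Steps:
Y(W) = -1 + W (Y(W) = W - 1 = -1 + W)
√(Y(4/(-15)) + 150) = √((-1 + 4/(-15)) + 150) = √((-1 + 4*(-1/15)) + 150) = √((-1 - 4/15) + 150) = √(-19/15 + 150) = √(2231/15) = √33465/15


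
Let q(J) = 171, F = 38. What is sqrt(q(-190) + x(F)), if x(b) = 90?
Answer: 3*sqrt(29) ≈ 16.155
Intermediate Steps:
sqrt(q(-190) + x(F)) = sqrt(171 + 90) = sqrt(261) = 3*sqrt(29)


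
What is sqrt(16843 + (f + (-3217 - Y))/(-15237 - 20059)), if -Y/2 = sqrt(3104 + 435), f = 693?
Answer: sqrt(327862918178 - 1103*sqrt(3539))/4412 ≈ 129.78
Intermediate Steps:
Y = -2*sqrt(3539) (Y = -2*sqrt(3104 + 435) = -2*sqrt(3539) ≈ -118.98)
sqrt(16843 + (f + (-3217 - Y))/(-15237 - 20059)) = sqrt(16843 + (693 + (-3217 - (-2)*sqrt(3539)))/(-15237 - 20059)) = sqrt(16843 + (693 + (-3217 + 2*sqrt(3539)))/(-35296)) = sqrt(16843 + (-2524 + 2*sqrt(3539))*(-1/35296)) = sqrt(16843 + (631/8824 - sqrt(3539)/17648)) = sqrt(148623263/8824 - sqrt(3539)/17648)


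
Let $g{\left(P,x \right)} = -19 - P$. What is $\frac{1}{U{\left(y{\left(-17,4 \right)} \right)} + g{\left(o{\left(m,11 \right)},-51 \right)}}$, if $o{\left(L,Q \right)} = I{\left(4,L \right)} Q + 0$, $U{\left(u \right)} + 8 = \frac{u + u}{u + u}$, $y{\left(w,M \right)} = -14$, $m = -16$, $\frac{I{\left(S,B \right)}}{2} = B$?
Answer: $\frac{1}{326} \approx 0.0030675$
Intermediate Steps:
$I{\left(S,B \right)} = 2 B$
$U{\left(u \right)} = -7$ ($U{\left(u \right)} = -8 + \frac{u + u}{u + u} = -8 + \frac{2 u}{2 u} = -8 + 2 u \frac{1}{2 u} = -8 + 1 = -7$)
$o{\left(L,Q \right)} = 2 L Q$ ($o{\left(L,Q \right)} = 2 L Q + 0 = 2 L Q$)
$\frac{1}{U{\left(y{\left(-17,4 \right)} \right)} + g{\left(o{\left(m,11 \right)},-51 \right)}} = \frac{1}{-7 - \left(19 + 2 \left(-16\right) 11\right)} = \frac{1}{-7 - -333} = \frac{1}{-7 + \left(-19 + 352\right)} = \frac{1}{-7 + 333} = \frac{1}{326}$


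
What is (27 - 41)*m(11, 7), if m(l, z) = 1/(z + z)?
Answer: -1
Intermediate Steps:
m(l, z) = 1/(2*z)
(27 - 41)*m(11, 7) = (27 - 41)*((½)/7) = -7/7 = -14*1/14 = -1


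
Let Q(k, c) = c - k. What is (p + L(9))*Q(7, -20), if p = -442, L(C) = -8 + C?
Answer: 11907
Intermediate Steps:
(p + L(9))*Q(7, -20) = (-442 + (-8 + 9))*(-20 - 1*7) = (-442 + 1)*(-20 - 7) = -441*(-27) = 11907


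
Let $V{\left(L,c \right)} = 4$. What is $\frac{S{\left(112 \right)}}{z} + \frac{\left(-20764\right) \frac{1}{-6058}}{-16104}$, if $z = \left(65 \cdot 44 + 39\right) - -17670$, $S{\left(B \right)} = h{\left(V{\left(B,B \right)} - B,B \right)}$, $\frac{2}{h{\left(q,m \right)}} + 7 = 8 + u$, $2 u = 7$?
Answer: $- \frac{287801693}{1505003370156} \approx -0.00019123$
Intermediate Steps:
$u = \frac{7}{2}$ ($u = \frac{1}{2} \cdot 7 = \frac{7}{2} \approx 3.5$)
$h{\left(q,m \right)} = \frac{4}{9}$ ($h{\left(q,m \right)} = \frac{2}{-7 + \left(8 + \frac{7}{2}\right)} = \frac{2}{-7 + \frac{23}{2}} = \frac{2}{\frac{9}{2}} = 2 \cdot \frac{2}{9} = \frac{4}{9}$)
$S{\left(B \right)} = \frac{4}{9}$
$z = 20569$ ($z = \left(2860 + 39\right) + 17670 = 2899 + 17670 = 20569$)
$\frac{S{\left(112 \right)}}{z} + \frac{\left(-20764\right) \frac{1}{-6058}}{-16104} = \frac{4}{9 \cdot 20569} + \frac{\left(-20764\right) \frac{1}{-6058}}{-16104} = \frac{4}{9} \cdot \frac{1}{20569} + \left(-20764\right) \left(- \frac{1}{6058}\right) \left(- \frac{1}{16104}\right) = \frac{4}{185121} + \frac{10382}{3029} \left(- \frac{1}{16104}\right) = \frac{4}{185121} - \frac{5191}{24389508} = - \frac{287801693}{1505003370156}$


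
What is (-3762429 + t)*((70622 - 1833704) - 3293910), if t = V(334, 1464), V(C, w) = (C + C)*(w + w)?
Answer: 9135582472800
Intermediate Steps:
V(C, w) = 4*C*w (V(C, w) = (2*C)*(2*w) = 4*C*w)
t = 1955904 (t = 4*334*1464 = 1955904)
(-3762429 + t)*((70622 - 1833704) - 3293910) = (-3762429 + 1955904)*((70622 - 1833704) - 3293910) = -1806525*(-1763082 - 3293910) = -1806525*(-5056992) = 9135582472800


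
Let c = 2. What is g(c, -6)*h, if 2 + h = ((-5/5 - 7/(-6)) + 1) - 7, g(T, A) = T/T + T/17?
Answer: -893/102 ≈ -8.7549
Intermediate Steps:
g(T, A) = 1 + T/17 (g(T, A) = 1 + T*(1/17) = 1 + T/17)
h = -47/6 (h = -2 + (((-5/5 - 7/(-6)) + 1) - 7) = -2 + (((-5*⅕ - 7*(-⅙)) + 1) - 7) = -2 + (((-1 + 7/6) + 1) - 7) = -2 + ((⅙ + 1) - 7) = -2 + (7/6 - 7) = -2 - 35/6 = -47/6 ≈ -7.8333)
g(c, -6)*h = (1 + (1/17)*2)*(-47/6) = (1 + 2/17)*(-47/6) = (19/17)*(-47/6) = -893/102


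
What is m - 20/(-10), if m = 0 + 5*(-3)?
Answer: -13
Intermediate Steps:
m = -15 (m = 0 - 15 = -15)
m - 20/(-10) = -15 - 20/(-10) = -15 - 20*(-1)/10 = -15 - 5*(-2/5) = -15 + 2 = -13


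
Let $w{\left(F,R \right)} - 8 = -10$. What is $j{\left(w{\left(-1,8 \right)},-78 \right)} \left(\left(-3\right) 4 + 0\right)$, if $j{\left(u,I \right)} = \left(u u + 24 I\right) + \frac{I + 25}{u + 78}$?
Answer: $\frac{426063}{19} \approx 22424.0$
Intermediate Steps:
$w{\left(F,R \right)} = -2$ ($w{\left(F,R \right)} = 8 - 10 = -2$)
$j{\left(u,I \right)} = u^{2} + 24 I + \frac{25 + I}{78 + u}$ ($j{\left(u,I \right)} = \left(u^{2} + 24 I\right) + \frac{25 + I}{78 + u} = u^{2} + 24 I + \frac{25 + I}{78 + u}$)
$j{\left(w{\left(-1,8 \right)},-78 \right)} \left(\left(-3\right) 4 + 0\right) = \frac{25 + \left(-2\right)^{3} + 78 \left(-2\right)^{2} + 1873 \left(-78\right) + 24 \left(-78\right) \left(-2\right)}{78 - 2} \left(\left(-3\right) 4 + 0\right) = \frac{25 - 8 + 78 \cdot 4 - 146094 + 3744}{76} \left(-12 + 0\right) = \frac{25 - 8 + 312 - 146094 + 3744}{76} \left(-12\right) = \frac{1}{76} \left(-142021\right) \left(-12\right) = \left(- \frac{142021}{76}\right) \left(-12\right) = \frac{426063}{19}$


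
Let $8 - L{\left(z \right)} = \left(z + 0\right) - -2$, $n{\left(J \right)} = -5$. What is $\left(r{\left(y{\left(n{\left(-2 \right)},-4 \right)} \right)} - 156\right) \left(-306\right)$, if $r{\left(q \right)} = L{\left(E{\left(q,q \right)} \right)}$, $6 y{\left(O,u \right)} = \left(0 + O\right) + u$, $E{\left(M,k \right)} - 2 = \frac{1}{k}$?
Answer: $46308$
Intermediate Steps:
$E{\left(M,k \right)} = 2 + \frac{1}{k}$
$y{\left(O,u \right)} = \frac{O}{6} + \frac{u}{6}$ ($y{\left(O,u \right)} = \frac{\left(0 + O\right) + u}{6} = \frac{O + u}{6} = \frac{O}{6} + \frac{u}{6}$)
$L{\left(z \right)} = 6 - z$ ($L{\left(z \right)} = 8 - \left(\left(z + 0\right) - -2\right) = 8 - \left(z + 2\right) = 8 - \left(2 + z\right) = 6 - z$)
$r{\left(q \right)} = 4 - \frac{1}{q}$ ($r{\left(q \right)} = 6 - \left(2 + \frac{1}{q}\right) = 4 - \frac{1}{q}$)
$\left(r{\left(y{\left(n{\left(-2 \right)},-4 \right)} \right)} - 156\right) \left(-306\right) = \left(\left(4 - \frac{1}{\frac{1}{6} \left(-5\right) + \frac{1}{6} \left(-4\right)}\right) - 156\right) \left(-306\right) = \left(\left(4 - \frac{1}{- \frac{5}{6} - \frac{2}{3}}\right) - 156\right) \left(-306\right) = \left(\left(4 - \frac{1}{- \frac{3}{2}}\right) - 156\right) \left(-306\right) = \left(\left(4 - - \frac{2}{3}\right) - 156\right) \left(-306\right) = \left(\left(4 + \frac{2}{3}\right) - 156\right) \left(-306\right) = \left(\frac{14}{3} - 156\right) \left(-306\right) = \left(- \frac{454}{3}\right) \left(-306\right) = 46308$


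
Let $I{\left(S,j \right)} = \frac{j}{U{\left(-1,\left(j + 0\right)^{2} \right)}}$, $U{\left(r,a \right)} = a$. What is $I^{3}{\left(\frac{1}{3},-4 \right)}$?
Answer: $- \frac{1}{64} \approx -0.015625$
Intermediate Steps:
$I{\left(S,j \right)} = \frac{1}{j}$ ($I{\left(S,j \right)} = \frac{j}{\left(j + 0\right)^{2}} = \frac{j}{j^{2}} = \frac{1}{j}$)
$I^{3}{\left(\frac{1}{3},-4 \right)} = \left(\frac{1}{-4}\right)^{3} = \left(- \frac{1}{4}\right)^{3} = - \frac{1}{64}$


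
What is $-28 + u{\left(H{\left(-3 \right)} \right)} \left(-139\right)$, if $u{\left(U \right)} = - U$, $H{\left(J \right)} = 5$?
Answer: $667$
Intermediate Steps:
$-28 + u{\left(H{\left(-3 \right)} \right)} \left(-139\right) = -28 + \left(-1\right) 5 \left(-139\right) = -28 - -695 = -28 + 695 = 667$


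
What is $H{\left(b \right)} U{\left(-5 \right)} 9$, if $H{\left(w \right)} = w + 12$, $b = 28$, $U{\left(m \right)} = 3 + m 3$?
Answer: $-4320$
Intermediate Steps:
$U{\left(m \right)} = 3 + 3 m$
$H{\left(w \right)} = 12 + w$
$H{\left(b \right)} U{\left(-5 \right)} 9 = \left(12 + 28\right) \left(3 + 3 \left(-5\right)\right) 9 = 40 \left(3 - 15\right) 9 = 40 \left(\left(-12\right) 9\right) = 40 \left(-108\right) = -4320$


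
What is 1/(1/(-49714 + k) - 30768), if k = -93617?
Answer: -143331/4410008209 ≈ -3.2501e-5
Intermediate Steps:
1/(1/(-49714 + k) - 30768) = 1/(1/(-49714 - 93617) - 30768) = 1/(1/(-143331) - 30768) = 1/(-1/143331 - 30768) = 1/(-4410008209/143331) = -143331/4410008209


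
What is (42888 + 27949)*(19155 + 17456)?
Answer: 2593413407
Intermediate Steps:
(42888 + 27949)*(19155 + 17456) = 70837*36611 = 2593413407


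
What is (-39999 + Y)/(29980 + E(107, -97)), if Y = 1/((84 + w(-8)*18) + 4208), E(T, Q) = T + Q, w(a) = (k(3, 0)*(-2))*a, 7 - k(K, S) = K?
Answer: -43550911/32653112 ≈ -1.3337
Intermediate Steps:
k(K, S) = 7 - K
w(a) = -8*a (w(a) = ((7 - 1*3)*(-2))*a = ((7 - 3)*(-2))*a = (4*(-2))*a = -8*a)
E(T, Q) = Q + T
Y = 1/5444 (Y = 1/((84 - 8*(-8)*18) + 4208) = 1/((84 + 64*18) + 4208) = 1/((84 + 1152) + 4208) = 1/(1236 + 4208) = 1/5444 ≈ 0.00018369)
(-39999 + Y)/(29980 + E(107, -97)) = (-39999 + 1/5444)/(29980 + (-97 + 107)) = -217754555/(5444*(29980 + 10)) = -217754555/5444/29990 = -217754555/5444*1/29990 = -43550911/32653112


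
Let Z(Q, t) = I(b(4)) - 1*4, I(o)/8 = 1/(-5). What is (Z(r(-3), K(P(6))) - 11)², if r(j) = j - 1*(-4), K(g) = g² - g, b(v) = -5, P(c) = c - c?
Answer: 6889/25 ≈ 275.56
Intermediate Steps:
P(c) = 0
I(o) = -8/5 (I(o) = 8/(-5) = 8*(-⅕) = -8/5)
r(j) = 4 + j (r(j) = j + 4 = 4 + j)
Z(Q, t) = -28/5 (Z(Q, t) = -8/5 - 1*4 = -8/5 - 4 = -28/5)
(Z(r(-3), K(P(6))) - 11)² = (-28/5 - 11)² = (-83/5)² = 6889/25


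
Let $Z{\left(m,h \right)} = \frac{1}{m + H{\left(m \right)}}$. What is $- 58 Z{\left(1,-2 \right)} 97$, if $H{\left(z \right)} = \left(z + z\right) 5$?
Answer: $- \frac{5626}{11} \approx -511.45$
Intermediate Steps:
$H{\left(z \right)} = 10 z$ ($H{\left(z \right)} = 2 z 5 = 10 z$)
$Z{\left(m,h \right)} = \frac{1}{11 m}$ ($Z{\left(m,h \right)} = \frac{1}{m + 10 m} = \frac{1}{11 m}$)
$- 58 Z{\left(1,-2 \right)} 97 = - 58 \frac{1}{11 \cdot 1} \cdot 97 = - 58 \cdot \frac{1}{11} \cdot 1 \cdot 97 = \left(-58\right) \frac{1}{11} \cdot 97 = \left(- \frac{58}{11}\right) 97 = - \frac{5626}{11}$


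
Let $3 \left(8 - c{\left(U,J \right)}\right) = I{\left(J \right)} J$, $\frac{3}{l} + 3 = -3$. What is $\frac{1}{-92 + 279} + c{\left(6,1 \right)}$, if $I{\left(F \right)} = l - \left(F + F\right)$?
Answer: $\frac{9917}{1122} \approx 8.8387$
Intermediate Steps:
$l = - \frac{1}{2}$ ($l = \frac{3}{-3 - 3} = \frac{3}{-6} = 3 \left(- \frac{1}{6}\right) = - \frac{1}{2} \approx -0.5$)
$I{\left(F \right)} = - \frac{1}{2} - 2 F$ ($I{\left(F \right)} = - \frac{1}{2} - \left(F + F\right) = - \frac{1}{2} - 2 F$)
$c{\left(U,J \right)} = 8 - \frac{J \left(- \frac{1}{2} - 2 J\right)}{3}$ ($c{\left(U,J \right)} = 8 - \frac{\left(- \frac{1}{2} - 2 J\right) J}{3} = 8 - \frac{J \left(- \frac{1}{2} - 2 J\right)}{3}$)
$\frac{1}{-92 + 279} + c{\left(6,1 \right)} = \frac{1}{-92 + 279} + \left(8 + \frac{1}{6} \cdot 1 \left(1 + 4 \cdot 1\right)\right) = \frac{1}{187} + \left(8 + \frac{1}{6} \cdot 1 \left(1 + 4\right)\right) = \frac{1}{187} + \left(8 + \frac{1}{6} \cdot 1 \cdot 5\right) = \frac{1}{187} + \left(8 + \frac{5}{6}\right) = \frac{1}{187} + \frac{53}{6} = \frac{9917}{1122}$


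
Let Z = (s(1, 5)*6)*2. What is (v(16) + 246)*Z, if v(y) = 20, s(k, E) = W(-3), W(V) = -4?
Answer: -12768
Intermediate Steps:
s(k, E) = -4
Z = -48 (Z = -4*6*2 = -24*2 = -48)
(v(16) + 246)*Z = (20 + 246)*(-48) = 266*(-48) = -12768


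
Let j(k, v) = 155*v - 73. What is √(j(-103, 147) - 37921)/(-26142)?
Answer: -I*√15209/26142 ≈ -0.0047175*I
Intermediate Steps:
j(k, v) = -73 + 155*v
√(j(-103, 147) - 37921)/(-26142) = √((-73 + 155*147) - 37921)/(-26142) = √((-73 + 22785) - 37921)*(-1/26142) = √(22712 - 37921)*(-1/26142) = √(-15209)*(-1/26142) = (I*√15209)*(-1/26142) = -I*√15209/26142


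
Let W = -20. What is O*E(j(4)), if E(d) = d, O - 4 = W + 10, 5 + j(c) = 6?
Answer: -6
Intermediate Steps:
j(c) = 1 (j(c) = -5 + 6 = 1)
O = -6 (O = 4 + (-20 + 10) = 4 - 10 = -6)
O*E(j(4)) = -6*1 = -6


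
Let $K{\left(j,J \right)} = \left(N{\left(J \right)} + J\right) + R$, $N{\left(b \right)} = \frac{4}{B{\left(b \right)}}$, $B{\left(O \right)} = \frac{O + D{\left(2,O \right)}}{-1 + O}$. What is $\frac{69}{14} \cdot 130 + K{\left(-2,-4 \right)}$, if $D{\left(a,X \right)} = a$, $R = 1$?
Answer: $\frac{4534}{7} \approx 647.71$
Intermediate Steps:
$B{\left(O \right)} = \frac{2 + O}{-1 + O}$ ($B{\left(O \right)} = \frac{O + 2}{-1 + O} = \frac{2 + O}{-1 + O}$)
$N{\left(b \right)} = \frac{4 \left(-1 + b\right)}{2 + b}$ ($N{\left(b \right)} = \frac{4}{\frac{1}{-1 + b} \left(2 + b\right)} = 4 \frac{-1 + b}{2 + b} = \frac{4 \left(-1 + b\right)}{2 + b}$)
$K{\left(j,J \right)} = 1 + J + \frac{4 \left(-1 + J\right)}{2 + J}$ ($K{\left(j,J \right)} = \left(\frac{4 \left(-1 + J\right)}{2 + J} + J\right) + 1 = \left(J + \frac{4 \left(-1 + J\right)}{2 + J}\right) + 1 = 1 + J + \frac{4 \left(-1 + J\right)}{2 + J}$)
$\frac{69}{14} \cdot 130 + K{\left(-2,-4 \right)} = \frac{69}{14} \cdot 130 + \frac{-2 + \left(-4\right)^{2} + 7 \left(-4\right)}{2 - 4} = 69 \cdot \frac{1}{14} \cdot 130 + \frac{-2 + 16 - 28}{-2} = \frac{69}{14} \cdot 130 - -7 = \frac{4485}{7} + 7 = \frac{4534}{7}$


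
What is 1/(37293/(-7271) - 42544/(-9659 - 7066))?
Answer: -121607475/314388001 ≈ -0.38681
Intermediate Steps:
1/(37293/(-7271) - 42544/(-9659 - 7066)) = 1/(37293*(-1/7271) - 42544/(-16725)) = 1/(-37293/7271 - 42544*(-1/16725)) = 1/(-37293/7271 + 42544/16725) = 1/(-314388001/121607475) = -121607475/314388001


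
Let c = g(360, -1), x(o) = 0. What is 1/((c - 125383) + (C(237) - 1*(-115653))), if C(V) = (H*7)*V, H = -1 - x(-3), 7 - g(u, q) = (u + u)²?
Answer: -1/529782 ≈ -1.8876e-6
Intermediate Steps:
g(u, q) = 7 - 4*u² (g(u, q) = 7 - (u + u)² = 7 - (2*u)² = 7 - 4*u²)
c = -518393 (c = 7 - 4*360² = 7 - 4*129600 = 7 - 518400 = -518393)
H = -1 (H = -1 - 1*0 = -1 + 0 = -1)
C(V) = -7*V (C(V) = (-1*7)*V = -7*V)
1/((c - 125383) + (C(237) - 1*(-115653))) = 1/((-518393 - 125383) + (-7*237 - 1*(-115653))) = 1/(-643776 + (-1659 + 115653)) = 1/(-643776 + 113994) = 1/(-529782) = -1/529782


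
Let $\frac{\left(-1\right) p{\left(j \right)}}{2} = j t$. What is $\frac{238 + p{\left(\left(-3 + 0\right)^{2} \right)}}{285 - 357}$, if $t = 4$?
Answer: $- \frac{83}{36} \approx -2.3056$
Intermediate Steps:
$p{\left(j \right)} = - 8 j$ ($p{\left(j \right)} = - 2 j 4 = - 2 \cdot 4 j = - 8 j$)
$\frac{238 + p{\left(\left(-3 + 0\right)^{2} \right)}}{285 - 357} = \frac{238 - 8 \left(-3 + 0\right)^{2}}{285 - 357} = \frac{238 - 8 \left(-3\right)^{2}}{-72} = \left(238 - 72\right) \left(- \frac{1}{72}\right) = 166 \left(- \frac{1}{72}\right) = - \frac{83}{36}$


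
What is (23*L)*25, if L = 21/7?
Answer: 1725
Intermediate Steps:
L = 3 (L = 21*(1/7) = 3)
(23*L)*25 = (23*3)*25 = 69*25 = 1725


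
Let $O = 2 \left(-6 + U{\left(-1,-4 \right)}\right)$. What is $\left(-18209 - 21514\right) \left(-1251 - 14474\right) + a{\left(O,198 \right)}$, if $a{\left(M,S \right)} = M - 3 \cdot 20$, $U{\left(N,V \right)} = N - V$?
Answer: $624644109$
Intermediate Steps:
$O = -6$ ($O = 2 \left(-6 - -3\right) = 2 \left(-6 + \left(-1 + 4\right)\right) = 2 \left(-6 + 3\right) = 2 \left(-3\right) = -6$)
$a{\left(M,S \right)} = -60 + M$ ($a{\left(M,S \right)} = M - 60 = -60 + M$)
$\left(-18209 - 21514\right) \left(-1251 - 14474\right) + a{\left(O,198 \right)} = \left(-18209 - 21514\right) \left(-1251 - 14474\right) - 66 = \left(-39723\right) \left(-15725\right) - 66 = 624644175 - 66 = 624644109$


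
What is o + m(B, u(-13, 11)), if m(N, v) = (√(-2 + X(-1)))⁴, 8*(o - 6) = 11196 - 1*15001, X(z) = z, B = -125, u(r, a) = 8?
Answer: -3685/8 ≈ -460.63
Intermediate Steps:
o = -3757/8 (o = 6 + (11196 - 1*15001)/8 = 6 + (11196 - 15001)/8 = 6 + (⅛)*(-3805) = 6 - 3805/8 = -3757/8 ≈ -469.63)
m(N, v) = 9 (m(N, v) = (√(-2 - 1))⁴ = (√(-3))⁴ = (I*√3)⁴ = 9)
o + m(B, u(-13, 11)) = -3757/8 + 9 = -3685/8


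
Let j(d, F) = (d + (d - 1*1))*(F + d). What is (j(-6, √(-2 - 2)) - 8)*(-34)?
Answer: -2380 + 884*I ≈ -2380.0 + 884.0*I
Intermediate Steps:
j(d, F) = (-1 + 2*d)*(F + d) (j(d, F) = (d + (d - 1))*(F + d) = (d + (-1 + d))*(F + d) = (-1 + 2*d)*(F + d))
(j(-6, √(-2 - 2)) - 8)*(-34) = ((-√(-2 - 2) - 1*(-6) + 2*(-6)² + 2*√(-2 - 2)*(-6)) - 8)*(-34) = ((-√(-4) + 6 + 2*36 + 2*√(-4)*(-6)) - 8)*(-34) = ((-2*I + 6 + 72 + 2*(2*I)*(-6)) - 8)*(-34) = ((-2*I + 6 + 72 - 24*I) - 8)*(-34) = ((78 - 26*I) - 8)*(-34) = (70 - 26*I)*(-34) = -2380 + 884*I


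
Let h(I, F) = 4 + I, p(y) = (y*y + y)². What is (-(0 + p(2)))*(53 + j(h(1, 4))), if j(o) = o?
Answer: -2088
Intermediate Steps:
p(y) = (y + y²)² (p(y) = (y² + y)² = (y + y²)²)
(-(0 + p(2)))*(53 + j(h(1, 4))) = (-(0 + 2²*(1 + 2)²))*(53 + (4 + 1)) = (-(0 + 4*3²))*(53 + 5) = -(0 + 4*9)*58 = -(0 + 36)*58 = -1*36*58 = -36*58 = -2088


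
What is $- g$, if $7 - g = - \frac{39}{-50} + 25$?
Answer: $\frac{939}{50} \approx 18.78$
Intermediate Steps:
$g = - \frac{939}{50}$ ($g = 7 - \left(- \frac{39}{-50} + 25\right) = 7 - \left(\left(-39\right) \left(- \frac{1}{50}\right) + 25\right) = 7 - \left(\frac{39}{50} + 25\right) = 7 - \frac{1289}{50} = - \frac{939}{50} \approx -18.78$)
$- g = \left(-1\right) \left(- \frac{939}{50}\right) = \frac{939}{50}$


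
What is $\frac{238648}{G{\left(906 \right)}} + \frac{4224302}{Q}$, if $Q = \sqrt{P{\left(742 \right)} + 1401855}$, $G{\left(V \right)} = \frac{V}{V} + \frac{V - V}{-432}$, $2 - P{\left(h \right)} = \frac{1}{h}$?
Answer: $238648 + \frac{4224302 \sqrt{771811996606}}{1040177893} \approx 2.4222 \cdot 10^{5}$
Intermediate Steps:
$P{\left(h \right)} = 2 - \frac{1}{h}$
$G{\left(V \right)} = 1$ ($G{\left(V \right)} = 1 + 0 \left(- \frac{1}{432}\right) = 1 + 0 = 1$)
$Q = \frac{\sqrt{771811996606}}{742}$ ($Q = \sqrt{\left(2 - \frac{1}{742}\right) + 1401855} = \sqrt{\frac{1483}{742} + 1401855} = \sqrt{\frac{1040177893}{742}} = \frac{\sqrt{771811996606}}{742} \approx 1184.0$)
$\frac{238648}{G{\left(906 \right)}} + \frac{4224302}{Q} = \frac{238648}{1} + \frac{4224302}{\frac{1}{742} \sqrt{771811996606}} = 238648 \cdot 1 + 4224302 \frac{\sqrt{771811996606}}{1040177893} = 238648 + \frac{4224302 \sqrt{771811996606}}{1040177893}$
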